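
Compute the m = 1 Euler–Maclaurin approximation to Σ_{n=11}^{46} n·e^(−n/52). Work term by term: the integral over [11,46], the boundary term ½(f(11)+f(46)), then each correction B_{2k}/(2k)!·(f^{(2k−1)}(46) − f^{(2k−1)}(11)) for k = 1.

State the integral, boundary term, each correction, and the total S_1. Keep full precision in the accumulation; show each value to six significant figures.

Integral: ∫_11^46 x·e^(−x/52) dx = 547.391.
Endpoint term: (f(11) + f(46))/2 = (8.90272 + 18.9922)/2 = 13.9474.
So far: 561.339.
Correction k=1: B_{2}/2! · (f^{(1)}(46) − f^{(1)}(11)) = 1/12 · (0.0476392 − 0.638132) = -0.0492077.

S_1 ≈ 561.290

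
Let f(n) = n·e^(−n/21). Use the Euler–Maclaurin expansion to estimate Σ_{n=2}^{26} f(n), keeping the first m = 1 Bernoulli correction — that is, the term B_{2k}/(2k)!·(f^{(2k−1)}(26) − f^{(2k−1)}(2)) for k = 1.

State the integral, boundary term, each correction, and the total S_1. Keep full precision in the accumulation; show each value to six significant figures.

∫_2^26 x·e^(−x/21) dx evaluates to 152.956.
Endpoint term: (f(2) + f(26))/2 = (1.81831 + 7.53833)/2 = 4.67832.
Integral + boundary = 157.634.
k=1: B_{2}/(2)! × [f^{(1)}(26) − f^{(1)}(2)] = 1/12 × (-0.0690324 − 0.822570) = -0.0743002.

S_1 ≈ 157.560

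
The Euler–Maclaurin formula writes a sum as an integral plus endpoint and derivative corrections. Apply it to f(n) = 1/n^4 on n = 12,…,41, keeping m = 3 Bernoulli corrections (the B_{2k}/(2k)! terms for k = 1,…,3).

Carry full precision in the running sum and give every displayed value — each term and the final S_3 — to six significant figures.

S_3 ≈ 0.000213686

∫_12^41 1/x^4 dx evaluates to 0.000188065.
Endpoint term: (f(12) + f(41))/2 = (4.82253e-05 + 3.53887e-07)/2 = 2.42896e-05.
Integral + boundary = 0.000212354.
Order-1 term: 1/12 · (-3.45256e-08 − (-1.60751e-05)) = 1.33671e-06.
Running total after k=1: 0.000213691.
Order-2 term: −1/720 · (-6.16161e-10 − (-3.34898e-06)) = -4.65051e-09.
Running total after k=2: 0.000213686.
Order-3 term: 1/30240 · (-2.05265e-11 − (-1.30238e-06)) = 4.30675e-11.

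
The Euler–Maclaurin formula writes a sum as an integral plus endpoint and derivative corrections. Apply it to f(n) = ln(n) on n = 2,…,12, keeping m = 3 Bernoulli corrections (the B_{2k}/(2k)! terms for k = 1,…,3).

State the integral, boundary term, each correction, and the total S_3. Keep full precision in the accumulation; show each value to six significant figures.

Integral: ∫_2^12 ln(x) dx = 18.4326.
Endpoint term: (f(2) + f(12))/2 = (0.693147 + 2.48491)/2 = 1.58903.
Integral + boundary = 20.0216.
Correction k=1: B_{2}/2! · (f^{(1)}(12) − f^{(1)}(2)) = 1/12 · (0.0833333 − 0.500000) = -0.0347222.
Running total after k=1: 19.9869.
Correction k=2: B_{4}/4! · (f^{(3)}(12) − f^{(3)}(2)) = −1/720 · (0.00115741 − 0.250000) = 0.000345615.
Running total after k=2: 19.9872.
Correction k=3: B_{6}/6! · (f^{(5)}(12) − f^{(5)}(2)) = 1/30240 · (9.64506e-05 − 0.750000) = -2.47984e-05.

S_3 ≈ 19.9872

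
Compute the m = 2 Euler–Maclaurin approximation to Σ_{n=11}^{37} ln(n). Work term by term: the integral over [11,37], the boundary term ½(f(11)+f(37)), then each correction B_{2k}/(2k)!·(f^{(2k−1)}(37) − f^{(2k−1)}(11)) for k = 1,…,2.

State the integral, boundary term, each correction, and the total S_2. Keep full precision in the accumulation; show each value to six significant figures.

The integral term ∫_11^37 ln(x) dx = 81.2271.
Boundary: ½(f(11) + f(37)) = ½(2.39790 + 3.61092) = 3.00441.
Integral + boundary = 84.2315.
Order-1 term: 1/12 · (0.0270270 − 0.0909091) = -0.00532351.
Partial sum through k=1: 84.2262.
Order-2 term: −1/720 · (3.94843e-05 − 0.00150263) = 2.03215e-06.

S_2 ≈ 84.2262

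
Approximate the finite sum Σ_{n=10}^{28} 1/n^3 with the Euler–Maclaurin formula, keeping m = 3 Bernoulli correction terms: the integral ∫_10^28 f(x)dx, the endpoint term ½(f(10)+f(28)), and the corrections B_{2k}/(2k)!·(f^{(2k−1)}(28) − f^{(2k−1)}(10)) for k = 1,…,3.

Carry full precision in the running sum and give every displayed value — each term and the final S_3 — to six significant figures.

S_3 ≈ 0.00490953

The integral term ∫_10^28 1/x^3 dx = 0.00436224.
Endpoint term: (f(10) + f(28))/2 = (0.00100000 + 4.55539e-05)/2 = 0.000522777.
Running total after boundary: 0.00488502.
Correction k=1: B_{2}/2! · (f^{(1)}(28) − f^{(1)}(10)) = 1/12 · (-4.88078e-06 − (-0.000300000)) = 2.45933e-05.
After k=1: 0.00490962.
Correction k=2: B_{4}/4! · (f^{(3)}(28) − f^{(3)}(10)) = −1/720 · (-1.24510e-07 − (-6.00000e-05)) = -8.31604e-08.
After k=2: 0.00490953.
Correction k=3: B_{6}/6! · (f^{(5)}(28) − f^{(5)}(10)) = 1/30240 · (-6.67016e-09 − (-2.52000e-05)) = 8.33113e-10.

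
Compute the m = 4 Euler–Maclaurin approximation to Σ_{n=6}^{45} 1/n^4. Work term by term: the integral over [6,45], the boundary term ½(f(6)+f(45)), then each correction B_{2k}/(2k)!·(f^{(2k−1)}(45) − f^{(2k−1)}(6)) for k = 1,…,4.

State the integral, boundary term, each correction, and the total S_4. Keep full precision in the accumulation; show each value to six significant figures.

S_4 ≈ 0.00196777

The integral term ∫_6^45 1/x^4 dx = 0.00153955.
Endpoint term: (f(6) + f(45))/2 = (0.000771605 + 2.43865e-07)/2 = 0.000385924.
So far: 0.00192548.
Order-1 term: 1/12 · (-2.16769e-08 − (-0.000514403)) = 4.28651e-05.
Partial sum through k=1: 0.00196834.
Order-2 term: −1/720 · (-3.21139e-10 − (-0.000428669)) = -5.95374e-07.
Partial sum through k=2: 0.00196775.
Order-3 term: 1/30240 · (-8.88089e-12 − (-0.000666819)) = 2.20509e-08.
Partial sum through k=3: 0.00196777.
Order-4 term: −1/1209600 · (-3.94706e-13 − (-0.00166705)) = -1.37818e-09.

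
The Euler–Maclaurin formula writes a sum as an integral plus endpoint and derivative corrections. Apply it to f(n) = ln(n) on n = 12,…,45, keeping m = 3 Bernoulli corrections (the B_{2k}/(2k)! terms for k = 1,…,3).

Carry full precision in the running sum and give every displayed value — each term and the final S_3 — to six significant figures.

The integral term ∫_12^45 ln(x) dx = 108.481.
½[f(12) + f(45)] = ½[2.48491 + 3.80666] = 3.14578.
Running total after boundary: 111.627.
k=1: B_{2}/(2)! × [f^{(1)}(45) − f^{(1)}(12)] = 1/12 × (0.0222222 − 0.0833333) = -0.00509259.
Partial sum through k=1: 111.622.
k=2: B_{4}/(4)! × [f^{(3)}(45) − f^{(3)}(12)] = −1/720 × (2.19479e-05 − 0.00115741) = 1.57703e-06.
Partial sum through k=2: 111.622.
k=3: B_{6}/(6)! × [f^{(5)}(45) − f^{(5)}(12)] = 1/30240 × (1.30061e-07 − 9.64506e-05) = -3.18520e-09.

S_3 ≈ 111.622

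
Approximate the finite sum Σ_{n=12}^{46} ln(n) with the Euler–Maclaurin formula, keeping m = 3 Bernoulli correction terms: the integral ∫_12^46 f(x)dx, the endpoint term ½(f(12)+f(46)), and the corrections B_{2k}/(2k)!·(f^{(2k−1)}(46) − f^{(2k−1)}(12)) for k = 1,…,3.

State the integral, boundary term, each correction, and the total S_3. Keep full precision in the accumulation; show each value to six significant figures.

S_3 ≈ 115.450

Integral: ∫_12^46 ln(x) dx = 112.299.
Boundary: ½(f(12) + f(46)) = ½(2.48491 + 3.82864) = 3.15677.
Running total after boundary: 115.455.
k=1: B_{2}/(2)! × [f^{(1)}(46) − f^{(1)}(12)] = 1/12 × (0.0217391 − 0.0833333) = -0.00513285.
After k=1: 115.450.
k=2: B_{4}/(4)! × [f^{(3)}(46) − f^{(3)}(12)] = −1/720 × (2.05474e-05 − 0.00115741) = 1.57897e-06.
After k=2: 115.450.
k=3: B_{6}/(6)! × [f^{(5)}(46) − f^{(5)}(12)] = 1/30240 × (1.16526e-07 − 9.64506e-05) = -3.18565e-09.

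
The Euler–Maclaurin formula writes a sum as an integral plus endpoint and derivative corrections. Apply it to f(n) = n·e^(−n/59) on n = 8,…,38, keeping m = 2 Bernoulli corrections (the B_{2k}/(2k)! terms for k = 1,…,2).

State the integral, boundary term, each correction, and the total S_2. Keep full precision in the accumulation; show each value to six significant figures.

S_2 ≈ 459.730

The integral term ∫_8^38 x·e^(−x/59) dx = 446.307.
½[f(8) + f(38)] = ½[6.98558 + 19.9558] = 13.4707.
Running total after boundary: 459.777.
Order-1 term: 1/12 · (0.186918 − 0.754798) = -0.0473233.
Partial sum through k=1: 459.730.
Order-2 term: −1/720 · (0.000355421 − 0.000718527) = 5.04314e-07.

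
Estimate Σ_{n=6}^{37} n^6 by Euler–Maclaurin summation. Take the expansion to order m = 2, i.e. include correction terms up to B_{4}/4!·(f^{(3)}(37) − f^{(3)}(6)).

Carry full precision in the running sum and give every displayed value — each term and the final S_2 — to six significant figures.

S_2 ≈ 1.48792e+10

Integral: ∫_6^37 x^6 dx = 1.35617e+10.
Boundary: ½(f(6) + f(37)) = ½(46656.0 + 2.56573e+09) = 1.28289e+09.
Integral + boundary = 1.48445e+10.
Correction k=1: B_{2}/2! · (f^{(1)}(37) − f^{(1)}(6)) = 1/12 · (4.16064e+08 − 46656.0) = 3.46681e+07.
Partial sum through k=1: 1.48792e+10.
Correction k=2: B_{4}/4! · (f^{(3)}(37) − f^{(3)}(6)) = −1/720 · (6.07836e+06 − 25920.0) = -8406.17.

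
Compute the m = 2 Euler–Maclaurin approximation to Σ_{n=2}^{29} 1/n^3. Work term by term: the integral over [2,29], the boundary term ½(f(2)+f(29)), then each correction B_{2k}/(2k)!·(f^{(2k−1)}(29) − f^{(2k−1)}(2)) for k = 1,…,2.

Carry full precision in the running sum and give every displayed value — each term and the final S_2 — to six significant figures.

S_2 ≈ 0.201249

The integral term ∫_2^29 1/x^3 dx = 0.124405.
½[f(2) + f(29)] = ½[0.125000 + 4.10021e-05] = 0.0625205.
Integral + boundary = 0.186926.
Order-1 term: 1/12 · (-4.24160e-06 − (-0.187500)) = 0.0156246.
After k=1: 0.202551.
Order-2 term: −1/720 · (-1.00870e-07 − (-0.937500)) = -0.00130208.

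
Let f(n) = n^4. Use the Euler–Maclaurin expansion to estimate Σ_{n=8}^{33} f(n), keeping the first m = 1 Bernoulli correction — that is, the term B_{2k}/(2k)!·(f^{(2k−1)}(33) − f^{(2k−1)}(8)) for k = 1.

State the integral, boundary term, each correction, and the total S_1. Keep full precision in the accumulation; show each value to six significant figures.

∫_8^33 x^4 dx evaluates to 7.82052e+06.
½[f(8) + f(33)] = ½[4096.00 + 1.18592e+06] = 595008.
Running total after boundary: 8.41553e+06.
Correction k=1: B_{2}/2! · (f^{(1)}(33) − f^{(1)}(8)) = 1/12 · (143748 − 2048.00) = 11808.3.

S_1 ≈ 8.42734e+06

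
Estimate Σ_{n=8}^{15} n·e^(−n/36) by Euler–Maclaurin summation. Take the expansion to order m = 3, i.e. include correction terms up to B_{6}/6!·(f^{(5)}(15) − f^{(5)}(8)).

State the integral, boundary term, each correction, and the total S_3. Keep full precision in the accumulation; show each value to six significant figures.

∫_8^15 x·e^(−x/36) dx evaluates to 58.0022.
Endpoint term: (f(8) + f(15))/2 = (6.40590 + 9.88861)/2 = 8.14725.
Running total after boundary: 66.1495.
k=1: B_{2}/(2)! × [f^{(1)}(15) − f^{(1)}(8)] = 1/12 × (0.384557 − 0.622796) = -0.0198532.
Partial sum through k=1: 66.1297.
k=2: B_{4}/(4)! × [f^{(3)}(15) − f^{(3)}(8)] = −1/720 × (0.00131407 − 0.00171626) = 5.58591e-07.
Partial sum through k=2: 66.1297.
k=3: B_{6}/(6)! × [f^{(5)}(15) − f^{(5)}(8)] = 1/30240 × (1.79893e-06 − 2.27775e-06) = -1.58338e-11.

S_3 ≈ 66.1297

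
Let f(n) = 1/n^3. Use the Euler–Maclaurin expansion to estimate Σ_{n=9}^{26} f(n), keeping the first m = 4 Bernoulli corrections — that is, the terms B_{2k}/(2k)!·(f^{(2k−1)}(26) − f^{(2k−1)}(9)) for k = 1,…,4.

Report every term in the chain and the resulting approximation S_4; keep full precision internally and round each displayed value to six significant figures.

Integral: ∫_9^26 1/x^3 dx = 0.00543319.
Boundary: ½(f(9) + f(26)) = ½(0.00137174 + 5.68958e-05) = 0.000714319.
So far: 0.00614751.
k=1: B_{2}/(2)! × [f^{(1)}(26) − f^{(1)}(9)] = 1/12 × (-6.56490e-06 − (-0.000457247)) = 3.75569e-05.
Partial sum through k=1: 0.00618507.
k=2: B_{4}/(4)! × [f^{(3)}(26) − f^{(3)}(9)] = −1/720 × (-1.94228e-07 − (-0.000112901)) = -1.56537e-07.
Partial sum through k=2: 0.00618491.
k=3: B_{6}/(6)! × [f^{(5)}(26) − f^{(5)}(9)] = 1/30240 × (-1.20674e-08 − (-5.85410e-05)) = 1.93548e-09.
Partial sum through k=3: 0.00618492.
k=4: B_{8}/(8)! × [f^{(7)}(26) − f^{(7)}(9)] = −1/1209600 × (-1.28529e-09 − (-5.20365e-05)) = -4.30185e-11.

S_4 ≈ 0.00618492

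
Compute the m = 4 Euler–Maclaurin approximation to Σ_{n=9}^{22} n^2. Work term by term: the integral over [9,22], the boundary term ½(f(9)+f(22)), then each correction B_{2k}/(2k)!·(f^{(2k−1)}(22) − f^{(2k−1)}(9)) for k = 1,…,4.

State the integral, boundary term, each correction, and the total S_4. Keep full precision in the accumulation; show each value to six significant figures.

S_4 ≈ 3591.00

Integral: ∫_9^22 x^2 dx = 3306.33.
Endpoint term: (f(9) + f(22))/2 = (81.0000 + 484.000)/2 = 282.500.
So far: 3588.83.
Correction k=1: B_{2}/2! · (f^{(1)}(22) − f^{(1)}(9)) = 1/12 · (44.0000 − 18.0000) = 2.16667.
Running total after k=1: 3591.00.
Correction k=2: B_{4}/4! · (f^{(3)}(22) − f^{(3)}(9)) = −1/720 · (0.00000 − 0.00000) = 0.00000.
Running total after k=2: 3591.00.
Correction k=3: B_{6}/6! · (f^{(5)}(22) − f^{(5)}(9)) = 1/30240 · (0.00000 − 0.00000) = 0.00000.
Running total after k=3: 3591.00.
Correction k=4: B_{8}/8! · (f^{(7)}(22) − f^{(7)}(9)) = −1/1209600 · (0.00000 − 0.00000) = 0.00000.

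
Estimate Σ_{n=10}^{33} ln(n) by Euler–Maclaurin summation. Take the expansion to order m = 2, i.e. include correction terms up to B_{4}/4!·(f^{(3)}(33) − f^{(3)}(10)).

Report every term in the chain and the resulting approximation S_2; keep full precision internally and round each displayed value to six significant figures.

S_2 ≈ 72.2526

Integral: ∫_10^33 ln(x) dx = 69.3589.
Boundary: ½(f(10) + f(33)) = ½(2.30259 + 3.49651) = 2.89955.
Integral + boundary = 72.2584.
Correction k=1: B_{2}/2! · (f^{(1)}(33) − f^{(1)}(10)) = 1/12 · (0.0303030 − 0.100000) = -0.00580808.
Running total after k=1: 72.2526.
Correction k=2: B_{4}/4! · (f^{(3)}(33) − f^{(3)}(10)) = −1/720 · (5.56529e-05 − 0.00200000) = 2.70048e-06.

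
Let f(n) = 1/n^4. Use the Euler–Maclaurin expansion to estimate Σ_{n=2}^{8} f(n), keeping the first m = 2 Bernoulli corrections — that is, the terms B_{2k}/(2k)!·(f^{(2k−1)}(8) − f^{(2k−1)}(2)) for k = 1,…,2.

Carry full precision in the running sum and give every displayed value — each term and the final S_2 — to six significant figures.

S_2 ≈ 0.0814922

The integral term ∫_2^8 1/x^4 dx = 0.0410156.
Endpoint term: (f(2) + f(8))/2 = (0.0625000 + 0.000244141)/2 = 0.0313721.
Integral + boundary = 0.0723877.
k=1: B_{2}/(2)! × [f^{(1)}(8) − f^{(1)}(2)] = 1/12 × (-0.000122070 − (-0.125000)) = 0.0104065.
Running total after k=1: 0.0827942.
k=2: B_{4}/(4)! × [f^{(3)}(8) − f^{(3)}(2)] = −1/720 × (-5.72205e-05 − (-0.937500)) = -0.00130200.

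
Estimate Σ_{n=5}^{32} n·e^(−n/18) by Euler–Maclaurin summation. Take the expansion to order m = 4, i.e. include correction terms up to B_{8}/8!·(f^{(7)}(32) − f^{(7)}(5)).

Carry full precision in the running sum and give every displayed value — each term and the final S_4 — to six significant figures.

S_4 ≈ 166.020

Integral: ∫_5^32 x·e^(−x/18) dx = 161.479.
Endpoint term: (f(5) + f(32))/2 = (3.78733 + 5.40843)/2 = 4.59788.
So far: 166.076.
Correction k=1: B_{2}/2! · (f^{(1)}(32) − f^{(1)}(5)) = 1/12 · (-0.131455 − 0.547058) = -0.0565427.
After k=1: 166.020.
Correction k=2: B_{4}/4! · (f^{(3)}(32) − f^{(3)}(5)) = −1/720 · (0.000637567 − 0.00636416) = 7.95360e-06.
After k=2: 166.020.
Correction k=3: B_{6}/6! · (f^{(5)}(32) − f^{(5)}(5)) = 1/30240 · (5.18784e-06 − 3.40737e-05) = -9.55220e-10.
After k=3: 166.020.
Correction k=4: B_{8}/8! · (f^{(7)}(32) − f^{(7)}(5)) = −1/1209600 · (2.59502e-08 − 1.49706e-07) = 1.02312e-13.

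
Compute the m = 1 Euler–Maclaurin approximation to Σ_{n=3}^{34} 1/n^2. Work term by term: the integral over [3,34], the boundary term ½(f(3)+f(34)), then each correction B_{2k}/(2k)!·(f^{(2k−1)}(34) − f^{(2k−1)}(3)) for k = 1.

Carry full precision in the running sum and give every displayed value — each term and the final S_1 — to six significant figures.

S_1 ≈ 0.366078

The integral term ∫_3^34 1/x^2 dx = 0.303922.
½[f(3) + f(34)] = ½[0.111111 + 0.000865052] = 0.0559881.
So far: 0.359910.
k=1: B_{2}/(2)! × [f^{(1)}(34) − f^{(1)}(3)] = 1/12 × (-5.08854e-05 − (-0.0740741)) = 0.00616860.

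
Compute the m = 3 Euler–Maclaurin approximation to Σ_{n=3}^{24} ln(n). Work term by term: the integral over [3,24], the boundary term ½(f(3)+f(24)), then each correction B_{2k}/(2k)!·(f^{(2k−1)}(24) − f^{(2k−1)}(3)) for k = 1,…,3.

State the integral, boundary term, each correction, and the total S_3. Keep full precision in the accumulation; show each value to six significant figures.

∫_3^24 ln(x) dx evaluates to 51.9775.
Boundary: ½(f(3) + f(24)) = ½(1.09861 + 3.17805) = 2.13833.
So far: 54.1158.
k=1: B_{2}/(2)! × [f^{(1)}(24) − f^{(1)}(3)] = 1/12 × (0.0416667 − 0.333333) = -0.0243056.
Running total after k=1: 54.0915.
k=2: B_{4}/(4)! × [f^{(3)}(24) − f^{(3)}(3)] = −1/720 × (0.000144676 − 0.0740741) = 0.000102680.
Running total after k=2: 54.0916.
k=3: B_{6}/(6)! × [f^{(5)}(24) − f^{(5)}(3)] = 1/30240 × (3.01408e-06 − 0.0987654) = -3.26595e-06.

S_3 ≈ 54.0916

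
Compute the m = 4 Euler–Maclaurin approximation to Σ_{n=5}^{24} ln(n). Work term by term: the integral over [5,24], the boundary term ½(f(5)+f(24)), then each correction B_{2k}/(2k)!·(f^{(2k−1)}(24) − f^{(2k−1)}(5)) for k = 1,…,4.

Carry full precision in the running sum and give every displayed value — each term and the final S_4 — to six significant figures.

S_4 ≈ 51.6067

The integral term ∫_5^24 ln(x) dx = 49.2261.
Boundary: ½(f(5) + f(24)) = ½(1.60944 + 3.17805) = 2.39375.
Running total after boundary: 51.6198.
Correction k=1: B_{2}/2! · (f^{(1)}(24) − f^{(1)}(5)) = 1/12 · (0.0416667 − 0.200000) = -0.0131944.
Running total after k=1: 51.6067.
Correction k=2: B_{4}/4! · (f^{(3)}(24) − f^{(3)}(5)) = −1/720 · (0.000144676 − 0.0160000) = 2.20213e-05.
Running total after k=2: 51.6067.
Correction k=3: B_{6}/6! · (f^{(5)}(24) − f^{(5)}(5)) = 1/30240 · (3.01408e-06 − 0.00768000) = -2.53869e-07.
Running total after k=3: 51.6067.
Correction k=4: B_{8}/8! · (f^{(7)}(24) − f^{(7)}(5)) = −1/1209600 · (1.56983e-07 − 0.00921600) = 7.61892e-09.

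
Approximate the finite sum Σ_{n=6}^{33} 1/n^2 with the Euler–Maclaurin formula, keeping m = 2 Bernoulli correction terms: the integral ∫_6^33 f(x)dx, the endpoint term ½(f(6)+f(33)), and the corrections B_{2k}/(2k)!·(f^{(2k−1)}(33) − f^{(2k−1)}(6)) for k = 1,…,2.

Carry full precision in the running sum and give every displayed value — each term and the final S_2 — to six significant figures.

S_2 ≈ 0.151474

∫_6^33 1/x^2 dx evaluates to 0.136364.
Endpoint term: (f(6) + f(33))/2 = (0.0277778 + 0.000918274)/2 = 0.0143480.
Running total after boundary: 0.150712.
k=1: B_{2}/(2)! × [f^{(1)}(33) − f^{(1)}(6)] = 1/12 × (-5.56529e-05 − (-0.00925926)) = 0.000766967.
Running total after k=1: 0.151479.
k=2: B_{4}/(4)! × [f^{(3)}(33) − f^{(3)}(6)] = −1/720 × (-6.13256e-07 − (-0.00308642)) = -4.28584e-06.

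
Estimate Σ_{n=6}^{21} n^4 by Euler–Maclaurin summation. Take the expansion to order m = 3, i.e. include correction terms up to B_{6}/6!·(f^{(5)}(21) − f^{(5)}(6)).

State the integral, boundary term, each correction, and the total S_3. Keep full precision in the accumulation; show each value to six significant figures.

S_3 ≈ 916168

∫_6^21 x^4 dx evaluates to 815265.
Boundary: ½(f(6) + f(21)) = ½(1296.00 + 194481) = 97888.5.
Running total after boundary: 913154.
k=1: B_{2}/(2)! × [f^{(1)}(21) − f^{(1)}(6)] = 1/12 × (37044.0 − 864.000) = 3015.00.
After k=1: 916168.
k=2: B_{4}/(4)! × [f^{(3)}(21) − f^{(3)}(6)] = −1/720 × (504.000 − 144.000) = -0.500000.
After k=2: 916168.
k=3: B_{6}/(6)! × [f^{(5)}(21) − f^{(5)}(6)] = 1/30240 × (0.00000 − 0.00000) = 0.00000.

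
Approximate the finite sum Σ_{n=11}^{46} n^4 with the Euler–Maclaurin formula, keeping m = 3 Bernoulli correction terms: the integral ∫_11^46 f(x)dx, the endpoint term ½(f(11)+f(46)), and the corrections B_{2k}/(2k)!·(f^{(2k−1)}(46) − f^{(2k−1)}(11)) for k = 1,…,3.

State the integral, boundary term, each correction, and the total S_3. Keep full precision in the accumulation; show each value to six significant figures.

S_3 ≈ 4.34384e+07

Integral: ∫_11^46 x^4 dx = 4.11604e+07.
Endpoint term: (f(11) + f(46))/2 = (14641.0 + 4.47746e+06)/2 = 2.24605e+06.
Integral + boundary = 4.34064e+07.
Order-1 term: 1/12 · (389344 − 5324.00) = 32001.7.
Running total after k=1: 4.34384e+07.
Order-2 term: −1/720 · (1104.00 − 264.000) = -1.16667.
Running total after k=2: 4.34384e+07.
Order-3 term: 1/30240 · (0.00000 − 0.00000) = 0.00000.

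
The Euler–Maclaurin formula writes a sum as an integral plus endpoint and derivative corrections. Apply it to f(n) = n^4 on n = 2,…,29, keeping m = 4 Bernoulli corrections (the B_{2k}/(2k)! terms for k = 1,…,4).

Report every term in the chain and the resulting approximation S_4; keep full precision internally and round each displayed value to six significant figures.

S_4 ≈ 4.46400e+06

∫_2^29 x^4 dx evaluates to 4.10222e+06.
½[f(2) + f(29)] = ½[16.0000 + 707281] = 353648.
So far: 4.45587e+06.
Order-1 term: 1/12 · (97556.0 − 32.0000) = 8127.00.
After k=1: 4.46400e+06.
Order-2 term: −1/720 · (696.000 − 48.0000) = -0.900000.
After k=2: 4.46400e+06.
Order-3 term: 1/30240 · (0.00000 − 0.00000) = 0.00000.
After k=3: 4.46400e+06.
Order-4 term: −1/1209600 · (0.00000 − 0.00000) = 0.00000.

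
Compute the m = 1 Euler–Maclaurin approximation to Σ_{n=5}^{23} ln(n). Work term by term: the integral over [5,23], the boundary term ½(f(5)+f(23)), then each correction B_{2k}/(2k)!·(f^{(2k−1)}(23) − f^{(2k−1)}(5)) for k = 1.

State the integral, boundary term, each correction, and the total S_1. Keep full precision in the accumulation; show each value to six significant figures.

S_1 ≈ 48.4286

The integral term ∫_5^23 ln(x) dx = 46.0692.
Endpoint term: (f(5) + f(23))/2 = (1.60944 + 3.13549)/2 = 2.37247.
So far: 48.4416.
Order-1 term: 1/12 · (0.0434783 − 0.200000) = -0.0130435.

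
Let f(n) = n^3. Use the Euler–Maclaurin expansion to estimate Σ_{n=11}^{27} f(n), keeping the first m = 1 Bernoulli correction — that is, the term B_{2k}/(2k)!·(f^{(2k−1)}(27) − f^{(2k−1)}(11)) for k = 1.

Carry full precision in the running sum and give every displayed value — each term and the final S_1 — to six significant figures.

Integral: ∫_11^27 x^3 dx = 129200.
Boundary: ½(f(11) + f(27)) = ½(1331.00 + 19683.0) = 10507.0.
Integral + boundary = 139707.
Order-1 term: 1/12 · (2187.00 − 363.000) = 152.000.

S_1 ≈ 139859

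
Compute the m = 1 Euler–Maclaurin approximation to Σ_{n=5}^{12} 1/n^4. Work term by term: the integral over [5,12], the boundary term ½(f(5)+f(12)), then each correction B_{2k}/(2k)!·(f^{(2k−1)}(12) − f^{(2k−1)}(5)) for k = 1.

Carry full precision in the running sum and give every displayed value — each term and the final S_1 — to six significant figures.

S_1 ≈ 0.00340321

Integral: ∫_5^12 1/x^4 dx = 0.00247377.
Endpoint term: (f(5) + f(12))/2 = (0.00160000 + 4.82253e-05)/2 = 0.000824113.
Integral + boundary = 0.00329788.
Order-1 term: 1/12 · (-1.60751e-05 − (-0.00128000)) = 0.000105327.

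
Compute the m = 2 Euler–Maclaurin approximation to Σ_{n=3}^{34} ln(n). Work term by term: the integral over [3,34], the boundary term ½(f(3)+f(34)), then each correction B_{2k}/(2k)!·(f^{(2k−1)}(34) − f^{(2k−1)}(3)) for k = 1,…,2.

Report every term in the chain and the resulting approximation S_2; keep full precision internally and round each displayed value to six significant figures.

S_2 ≈ 87.8877

Integral: ∫_3^34 ln(x) dx = 85.6004.
½[f(3) + f(34)] = ½[1.09861 + 3.52636] = 2.31249.
So far: 87.9129.
Order-1 term: 1/12 · (0.0294118 − 0.333333) = -0.0253268.
Partial sum through k=1: 87.8876.
Order-2 term: −1/720 · (5.08854e-05 − 0.0740741) = 0.000102810.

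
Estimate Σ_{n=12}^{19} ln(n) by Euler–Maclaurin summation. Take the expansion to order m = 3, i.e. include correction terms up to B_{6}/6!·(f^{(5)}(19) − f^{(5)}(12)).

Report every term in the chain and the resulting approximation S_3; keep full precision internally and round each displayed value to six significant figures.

S_3 ≈ 21.8376

∫_12^19 ln(x) dx evaluates to 19.1255.
½[f(12) + f(19)] = ½[2.48491 + 2.94444] = 2.71467.
So far: 21.8401.
k=1: B_{2}/(2)! × [f^{(1)}(19) − f^{(1)}(12)] = 1/12 × (0.0526316 − 0.0833333) = -0.00255848.
Partial sum through k=1: 21.8376.
k=2: B_{4}/(4)! × [f^{(3)}(19) − f^{(3)}(12)] = −1/720 × (0.000291588 − 0.00115741) = 1.20253e-06.
Partial sum through k=2: 21.8376.
k=3: B_{6}/(6)! × [f^{(5)}(19) − f^{(5)}(12)] = 1/30240 × (9.69267e-06 − 9.64506e-05) = -2.86898e-09.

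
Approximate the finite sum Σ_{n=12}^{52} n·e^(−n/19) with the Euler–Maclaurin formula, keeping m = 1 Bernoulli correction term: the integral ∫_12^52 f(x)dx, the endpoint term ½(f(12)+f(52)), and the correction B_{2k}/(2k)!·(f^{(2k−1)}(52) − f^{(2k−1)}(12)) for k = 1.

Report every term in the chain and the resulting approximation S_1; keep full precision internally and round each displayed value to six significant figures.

The integral term ∫_12^52 x·e^(−x/19) dx = 225.821.
Boundary: ½(f(12) + f(52)) = ½(6.38102 + 3.36828) = 4.87465.
So far: 230.695.
Order-1 term: 1/12 · (-0.112503 − 0.195908) = -0.0257010.

S_1 ≈ 230.670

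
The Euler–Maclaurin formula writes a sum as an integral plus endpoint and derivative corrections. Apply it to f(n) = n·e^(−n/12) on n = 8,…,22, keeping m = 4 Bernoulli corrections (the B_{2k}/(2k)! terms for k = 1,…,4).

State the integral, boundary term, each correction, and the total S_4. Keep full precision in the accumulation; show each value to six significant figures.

S_4 ≈ 61.7762

∫_8^22 x·e^(−x/12) dx evaluates to 57.9892.
Endpoint term: (f(8) + f(22))/2 = (4.10734 + 3.51735)/2 = 3.81235.
Running total after boundary: 61.8015.
k=1: B_{2}/(2)! × [f^{(1)}(22) − f^{(1)}(8)] = 1/12 × (-0.133233 − 0.171139) = -0.0253643.
After k=1: 61.7762.
k=2: B_{4}/(4)! × [f^{(3)}(22) − f^{(3)}(8)] = −1/720 × (0.00129532 − 0.00831926) = 9.75547e-06.
After k=2: 61.7762.
k=3: B_{6}/(6)! × [f^{(5)}(22) − f^{(5)}(8)] = 1/30240 × (2.44158e-05 − 0.000107292) = -2.74062e-09.
After k=3: 61.7762.
k=4: B_{8}/(8)! × [f^{(7)}(22) − f^{(7)}(8)] = −1/1209600 × (2.76641e-07 − 1.08897e-06) = 6.71567e-13.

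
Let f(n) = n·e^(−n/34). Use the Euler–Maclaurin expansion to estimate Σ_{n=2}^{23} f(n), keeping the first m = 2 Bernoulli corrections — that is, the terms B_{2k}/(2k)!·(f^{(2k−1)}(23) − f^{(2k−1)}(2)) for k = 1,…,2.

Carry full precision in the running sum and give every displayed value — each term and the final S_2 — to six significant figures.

S_2 ≈ 175.511

Integral: ∫_2^23 x·e^(−x/34) dx = 168.782.
Boundary: ½(f(2) + f(23)) = ½(1.88575 + 11.6934) = 6.78957.
Integral + boundary = 175.571.
k=1: B_{2}/(2)! × [f^{(1)}(23) − f^{(1)}(2)] = 1/12 × (0.164485 − 0.887410) = -0.0602438.
Running total after k=1: 175.511.
k=2: B_{4}/(4)! × [f^{(3)}(23) − f^{(3)}(2)] = −1/720 × (0.00102189 − 0.00239892) = 1.91255e-06.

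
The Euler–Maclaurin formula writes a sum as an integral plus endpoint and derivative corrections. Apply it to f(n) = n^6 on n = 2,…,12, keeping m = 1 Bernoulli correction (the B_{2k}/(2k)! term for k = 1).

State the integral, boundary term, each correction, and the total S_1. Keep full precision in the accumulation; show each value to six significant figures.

S_1 ≈ 6.73624e+06

∫_2^12 x^6 dx evaluates to 5.11881e+06.
Endpoint term: (f(2) + f(12))/2 = (64.0000 + 2.98598e+06)/2 = 1.49302e+06.
So far: 6.61184e+06.
k=1: B_{2}/(2)! × [f^{(1)}(12) − f^{(1)}(2)] = 1/12 × (1.49299e+06 − 192.000) = 124400.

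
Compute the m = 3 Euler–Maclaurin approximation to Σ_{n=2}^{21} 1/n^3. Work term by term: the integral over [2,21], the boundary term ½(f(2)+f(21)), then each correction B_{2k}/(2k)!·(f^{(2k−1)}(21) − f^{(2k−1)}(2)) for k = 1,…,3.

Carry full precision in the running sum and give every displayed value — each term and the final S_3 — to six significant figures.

S_3 ≈ 0.201067

∫_2^21 1/x^3 dx evaluates to 0.123866.
Endpoint term: (f(2) + f(21))/2 = (0.125000 + 0.000107980)/2 = 0.0625540.
Running total after boundary: 0.186420.
k=1: B_{2}/(2)! × [f^{(1)}(21) − f^{(1)}(2)] = 1/12 × (-1.54257e-05 − (-0.187500)) = 0.0156237.
Partial sum through k=1: 0.202044.
k=2: B_{4}/(4)! × [f^{(3)}(21) − f^{(3)}(2)] = −1/720 × (-6.99577e-07 − (-0.937500)) = -0.00130208.
Partial sum through k=2: 0.200742.
k=3: B_{6}/(6)! × [f^{(5)}(21) − f^{(5)}(2)] = 1/30240 × (-6.66264e-08 − (-9.84375)) = 0.000325521.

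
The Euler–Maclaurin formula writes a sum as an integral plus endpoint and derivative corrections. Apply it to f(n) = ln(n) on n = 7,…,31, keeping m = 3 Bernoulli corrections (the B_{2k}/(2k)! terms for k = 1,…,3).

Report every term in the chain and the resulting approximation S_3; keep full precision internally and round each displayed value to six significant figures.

∫_7^31 ln(x) dx evaluates to 68.8322.
Boundary: ½(f(7) + f(31)) = ½(1.94591 + 3.43399) = 2.68995.
Integral + boundary = 71.5222.
Correction k=1: B_{2}/2! · (f^{(1)}(31) − f^{(1)}(7)) = 1/12 · (0.0322581 − 0.142857) = -0.00921659.
Running total after k=1: 71.5130.
Correction k=2: B_{4}/4! · (f^{(3)}(31) − f^{(3)}(7)) = −1/720 · (6.71344e-05 − 0.00583090) = 8.00524e-06.
Running total after k=2: 71.5130.
Correction k=3: B_{6}/6! · (f^{(5)}(31) − f^{(5)}(7)) = 1/30240 · (8.38306e-07 − 0.00142798) = -4.71937e-08.

S_3 ≈ 71.5130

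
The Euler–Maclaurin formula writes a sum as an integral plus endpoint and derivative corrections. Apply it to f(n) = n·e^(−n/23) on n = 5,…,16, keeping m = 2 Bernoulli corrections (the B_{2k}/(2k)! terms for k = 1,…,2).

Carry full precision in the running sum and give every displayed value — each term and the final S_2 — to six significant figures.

∫_5^16 x·e^(−x/23) dx evaluates to 70.7942.
Boundary: ½(f(5) + f(16)) = ½(4.02308 + 7.97999) = 6.00153.
So far: 76.7957.
Correction k=1: B_{2}/2! · (f^{(1)}(16) − f^{(1)}(5)) = 1/12 · (0.151793 − 0.629699) = -0.0398255.
Partial sum through k=1: 76.7559.
Correction k=2: B_{4}/4! · (f^{(3)}(16) − f^{(3)}(5)) = −1/720 · (0.00217257 − 0.00423238) = 2.86084e-06.

S_2 ≈ 76.7559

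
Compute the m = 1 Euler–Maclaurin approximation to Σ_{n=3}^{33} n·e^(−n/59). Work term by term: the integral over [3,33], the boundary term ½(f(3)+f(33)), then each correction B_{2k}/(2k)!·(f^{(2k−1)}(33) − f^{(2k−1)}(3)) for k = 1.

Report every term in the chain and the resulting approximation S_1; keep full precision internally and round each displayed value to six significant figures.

Integral: ∫_3^33 x·e^(−x/59) dx = 374.024.
Boundary: ½(f(3) + f(33)) = ½(2.85127 + 18.8627) = 10.8570.
So far: 384.881.
Order-1 term: 1/12 · (0.251890 − 0.902097) = -0.0541839.

S_1 ≈ 384.827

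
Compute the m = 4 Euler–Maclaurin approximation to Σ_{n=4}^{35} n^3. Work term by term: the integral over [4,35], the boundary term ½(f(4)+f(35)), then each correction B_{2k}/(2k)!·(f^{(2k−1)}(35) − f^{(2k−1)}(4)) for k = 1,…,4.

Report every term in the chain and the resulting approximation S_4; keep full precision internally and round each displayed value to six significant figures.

Integral: ∫_4^35 x^3 dx = 375092.
Boundary: ½(f(4) + f(35)) = ½(64.0000 + 42875.0) = 21469.5.
Running total after boundary: 396562.
k=1: B_{2}/(2)! × [f^{(1)}(35) − f^{(1)}(4)] = 1/12 × (3675.00 − 48.0000) = 302.250.
Partial sum through k=1: 396864.
k=2: B_{4}/(4)! × [f^{(3)}(35) − f^{(3)}(4)] = −1/720 × (6.00000 − 6.00000) = 0.00000.
Partial sum through k=2: 396864.
k=3: B_{6}/(6)! × [f^{(5)}(35) − f^{(5)}(4)] = 1/30240 × (0.00000 − 0.00000) = 0.00000.
Partial sum through k=3: 396864.
k=4: B_{8}/(8)! × [f^{(7)}(35) − f^{(7)}(4)] = −1/1209600 × (0.00000 − 0.00000) = 0.00000.

S_4 ≈ 396864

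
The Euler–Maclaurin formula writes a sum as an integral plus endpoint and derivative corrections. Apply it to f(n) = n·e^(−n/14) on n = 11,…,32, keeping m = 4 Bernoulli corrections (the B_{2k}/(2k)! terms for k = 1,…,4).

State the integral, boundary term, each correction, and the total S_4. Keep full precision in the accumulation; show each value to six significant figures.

S_4 ≈ 98.1473

The integral term ∫_11^32 x·e^(−x/14) dx = 94.0322.
½[f(11) + f(32)] = ½[5.01373 + 3.25444] = 4.13409.
Integral + boundary = 98.1663.
Order-1 term: 1/12 · (-0.130759 − 0.0976701) = -0.0190358.
Running total after k=1: 98.1473.
Order-2 term: −1/720 · (0.000370632 − 0.00514928) = 6.63701e-06.
Running total after k=2: 98.1473.
Order-3 term: 1/30240 · (7.18572e-06 − 5.00012e-05) = -1.41586e-09.
Running total after k=3: 98.1473.
Order-4 term: −1/1209600 · (6.36758e-08 − 3.76176e-07) = 2.58350e-13.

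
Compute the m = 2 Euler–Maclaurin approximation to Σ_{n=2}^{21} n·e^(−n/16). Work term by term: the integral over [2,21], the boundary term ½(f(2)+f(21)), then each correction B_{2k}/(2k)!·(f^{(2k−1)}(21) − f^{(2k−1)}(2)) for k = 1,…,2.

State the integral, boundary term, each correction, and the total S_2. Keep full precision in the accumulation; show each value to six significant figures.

The integral term ∫_2^21 x·e^(−x/16) dx = 94.8245.
Boundary: ½(f(2) + f(21)) = ½(1.76499 + 5.65207) = 3.70853.
So far: 98.5330.
Correction k=1: B_{2}/2! · (f^{(1)}(21) − f^{(1)}(2)) = 1/12 · (-0.0841082 − 0.772185) = -0.0713578.
After k=1: 98.4616.
Correction k=2: B_{4}/4! · (f^{(3)}(21) − f^{(3)}(2)) = −1/720 · (0.00177416 − 0.00991085) = 1.13010e-05.

S_2 ≈ 98.4617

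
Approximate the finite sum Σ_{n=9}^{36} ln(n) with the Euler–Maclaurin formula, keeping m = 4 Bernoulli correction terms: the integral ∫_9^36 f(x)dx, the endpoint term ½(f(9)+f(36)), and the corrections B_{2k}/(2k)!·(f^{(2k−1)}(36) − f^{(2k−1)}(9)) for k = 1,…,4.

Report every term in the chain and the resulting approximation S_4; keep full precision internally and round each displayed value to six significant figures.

∫_9^36 ln(x) dx evaluates to 82.2317.
Endpoint term: (f(9) + f(36))/2 = (2.19722 + 3.58352)/2 = 2.89037.
Running total after boundary: 85.1220.
Correction k=1: B_{2}/2! · (f^{(1)}(36) − f^{(1)}(9)) = 1/12 · (0.0277778 − 0.111111) = -0.00694444.
Partial sum through k=1: 85.1151.
Correction k=2: B_{4}/4! · (f^{(3)}(36) − f^{(3)}(9)) = −1/720 · (4.28669e-05 − 0.00274348) = 3.75086e-06.
Partial sum through k=2: 85.1151.
Correction k=3: B_{6}/6! · (f^{(5)}(36) − f^{(5)}(9)) = 1/30240 · (3.96916e-07 − 0.000406442) = -1.34274e-08.
Partial sum through k=3: 85.1151.
Correction k=4: B_{8}/8! · (f^{(7)}(36) − f^{(7)}(9)) = −1/1209600 · (9.18787e-09 − 0.000150534) = 1.24442e-10.

S_4 ≈ 85.1151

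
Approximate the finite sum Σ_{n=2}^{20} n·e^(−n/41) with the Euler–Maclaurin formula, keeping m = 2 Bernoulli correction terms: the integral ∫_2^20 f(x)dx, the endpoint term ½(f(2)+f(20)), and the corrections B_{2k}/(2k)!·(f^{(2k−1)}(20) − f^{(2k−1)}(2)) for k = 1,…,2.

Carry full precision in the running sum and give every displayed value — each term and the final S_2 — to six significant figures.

S_2 ≈ 150.561

Integral: ∫_2^20 x·e^(−x/41) dx = 143.518.
½[f(2) + f(20)] = ½[1.90478 + 12.2795] = 7.09212.
So far: 150.610.
k=1: B_{2}/(2)! × [f^{(1)}(20) − f^{(1)}(2)] = 1/12 × (0.314474 − 0.905932) = -0.0492882.
After k=1: 150.561.
k=2: B_{4}/(4)! × [f^{(3)}(20) − f^{(3)}(2)] = −1/720 × (0.000917560 − 0.00167205) = 1.04790e-06.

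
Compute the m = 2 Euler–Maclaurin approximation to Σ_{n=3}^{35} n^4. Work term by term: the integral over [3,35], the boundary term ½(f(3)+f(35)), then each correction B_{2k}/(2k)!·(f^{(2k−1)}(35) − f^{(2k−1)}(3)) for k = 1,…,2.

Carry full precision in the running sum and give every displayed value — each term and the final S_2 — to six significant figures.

The integral term ∫_3^35 x^4 dx = 1.05043e+07.
Boundary: ½(f(3) + f(35)) = ½(81.0000 + 1.50062e+06) = 750353.
So far: 1.12547e+07.
k=1: B_{2}/(2)! × [f^{(1)}(35) − f^{(1)}(3)] = 1/12 × (171500 − 108.000) = 14282.7.
Running total after k=1: 1.12690e+07.
k=2: B_{4}/(4)! × [f^{(3)}(35) − f^{(3)}(3)] = −1/720 × (840.000 − 72.0000) = -1.06667.

S_2 ≈ 1.12690e+07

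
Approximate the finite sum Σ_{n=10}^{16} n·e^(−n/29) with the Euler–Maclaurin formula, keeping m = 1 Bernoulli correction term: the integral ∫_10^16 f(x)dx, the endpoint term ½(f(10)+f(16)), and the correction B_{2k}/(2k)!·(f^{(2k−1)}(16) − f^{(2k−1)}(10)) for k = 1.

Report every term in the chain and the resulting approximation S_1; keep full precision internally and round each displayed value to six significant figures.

S_1 ≈ 57.6451

∫_10^16 x·e^(−x/29) dx evaluates to 49.5129.
Endpoint term: (f(10) + f(16))/2 = (7.08342 + 9.21529)/2 = 8.14936.
Running total after boundary: 57.6622.
k=1: B_{2}/(2)! × [f^{(1)}(16) − f^{(1)}(10)] = 1/12 × (0.258187 − 0.464086) = -0.0171583.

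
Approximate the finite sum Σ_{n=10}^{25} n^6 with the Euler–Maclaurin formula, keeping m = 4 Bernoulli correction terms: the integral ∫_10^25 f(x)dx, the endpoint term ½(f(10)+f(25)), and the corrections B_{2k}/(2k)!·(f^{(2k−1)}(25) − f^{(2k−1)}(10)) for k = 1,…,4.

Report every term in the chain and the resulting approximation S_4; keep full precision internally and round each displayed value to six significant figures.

∫_10^25 x^6 dx evaluates to 8.70502e+08.
Boundary: ½(f(10) + f(25)) = ½(1.00000e+06 + 2.44141e+08) = 1.22570e+08.
Running total after boundary: 9.93073e+08.
k=1: B_{2}/(2)! × [f^{(1)}(25) − f^{(1)}(10)] = 1/12 × (5.85938e+07 − 600000) = 4.83281e+06.
After k=1: 9.97905e+08.
k=2: B_{4}/(4)! × [f^{(3)}(25) − f^{(3)}(10)] = −1/720 × (1.87500e+06 − 120000) = -2437.50.
After k=2: 9.97903e+08.
k=3: B_{6}/(6)! × [f^{(5)}(25) − f^{(5)}(10)] = 1/30240 × (18000.0 − 7200.00) = 0.357143.
After k=3: 9.97903e+08.
k=4: B_{8}/(8)! × [f^{(7)}(25) − f^{(7)}(10)] = −1/1209600 × (0.00000 − 0.00000) = 0.00000.

S_4 ≈ 9.97903e+08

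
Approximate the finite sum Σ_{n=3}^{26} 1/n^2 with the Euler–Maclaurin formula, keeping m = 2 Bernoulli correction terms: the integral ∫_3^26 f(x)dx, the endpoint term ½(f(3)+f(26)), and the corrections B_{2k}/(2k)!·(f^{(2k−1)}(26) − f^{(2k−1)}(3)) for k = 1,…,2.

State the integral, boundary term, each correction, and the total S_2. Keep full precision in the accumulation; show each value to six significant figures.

S_2 ≈ 0.357193

Integral: ∫_3^26 1/x^2 dx = 0.294872.
Boundary: ½(f(3) + f(26)) = ½(0.111111 + 0.00147929) = 0.0562952.
Running total after boundary: 0.351167.
Order-1 term: 1/12 · (-0.000113792 − (-0.0740741)) = 0.00616336.
After k=1: 0.357330.
Order-2 term: −1/720 · (-2.01997e-06 − (-0.0987654)) = -0.000137171.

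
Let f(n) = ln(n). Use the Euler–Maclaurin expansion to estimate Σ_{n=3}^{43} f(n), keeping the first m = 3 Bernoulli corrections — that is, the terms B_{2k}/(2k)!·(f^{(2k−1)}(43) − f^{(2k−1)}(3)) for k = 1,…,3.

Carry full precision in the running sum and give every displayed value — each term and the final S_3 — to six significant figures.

S_3 ≈ 120.840

∫_3^43 ln(x) dx evaluates to 118.436.
Endpoint term: (f(3) + f(43))/2 = (1.09861 + 3.76120)/2 = 2.42991.
So far: 120.866.
Order-1 term: 1/12 · (0.0232558 − 0.333333) = -0.0258398.
Partial sum through k=1: 120.840.
Order-2 term: −1/720 · (2.51550e-05 − 0.0740741) = 0.000102846.
Partial sum through k=2: 120.840.
Order-3 term: 1/30240 · (1.63256e-07 − 0.0987654) = -3.26605e-06.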